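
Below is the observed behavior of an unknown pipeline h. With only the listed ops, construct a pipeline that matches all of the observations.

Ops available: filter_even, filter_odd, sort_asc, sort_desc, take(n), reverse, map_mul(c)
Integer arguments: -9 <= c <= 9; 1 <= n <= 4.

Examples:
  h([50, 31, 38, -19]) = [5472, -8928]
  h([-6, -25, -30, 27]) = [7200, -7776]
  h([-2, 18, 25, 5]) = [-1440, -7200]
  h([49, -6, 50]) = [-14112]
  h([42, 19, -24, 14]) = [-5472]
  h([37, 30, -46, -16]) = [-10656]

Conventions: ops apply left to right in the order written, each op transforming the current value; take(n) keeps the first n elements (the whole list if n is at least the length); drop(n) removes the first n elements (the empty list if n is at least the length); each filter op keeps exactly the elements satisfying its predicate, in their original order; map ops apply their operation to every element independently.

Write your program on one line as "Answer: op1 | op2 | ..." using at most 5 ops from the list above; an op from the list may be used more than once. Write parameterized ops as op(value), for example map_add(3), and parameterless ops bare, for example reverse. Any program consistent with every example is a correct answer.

sort_asc | filter_odd | map_mul(-8) | map_mul(4) | map_mul(9)

Check, running the answer program on each example:
  [50, 31, 38, -19] -> [-19, 31, 38, 50] -> [-19, 31] -> [152, -248] -> [608, -992] -> [5472, -8928]
  [-6, -25, -30, 27] -> [-30, -25, -6, 27] -> [-25, 27] -> [200, -216] -> [800, -864] -> [7200, -7776]
  [-2, 18, 25, 5] -> [-2, 5, 18, 25] -> [5, 25] -> [-40, -200] -> [-160, -800] -> [-1440, -7200]
  [49, -6, 50] -> [-6, 49, 50] -> [49] -> [-392] -> [-1568] -> [-14112]
  [42, 19, -24, 14] -> [-24, 14, 19, 42] -> [19] -> [-152] -> [-608] -> [-5472]
  [37, 30, -46, -16] -> [-46, -16, 30, 37] -> [37] -> [-296] -> [-1184] -> [-10656]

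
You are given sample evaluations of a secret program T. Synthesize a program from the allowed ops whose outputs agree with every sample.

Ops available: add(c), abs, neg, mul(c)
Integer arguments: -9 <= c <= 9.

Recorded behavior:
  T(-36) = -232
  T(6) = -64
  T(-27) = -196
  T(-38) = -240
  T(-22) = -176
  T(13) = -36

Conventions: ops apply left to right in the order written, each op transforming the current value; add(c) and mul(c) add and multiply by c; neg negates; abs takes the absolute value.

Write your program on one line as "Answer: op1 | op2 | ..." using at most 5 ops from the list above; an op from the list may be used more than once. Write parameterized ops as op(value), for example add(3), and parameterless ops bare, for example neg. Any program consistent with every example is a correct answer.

neg | add(8) | add(9) | add(5) | mul(-4)

Check, running the answer program on each example:
  -36 -> 36 -> 44 -> 53 -> 58 -> -232
  6 -> -6 -> 2 -> 11 -> 16 -> -64
  -27 -> 27 -> 35 -> 44 -> 49 -> -196
  -38 -> 38 -> 46 -> 55 -> 60 -> -240
  -22 -> 22 -> 30 -> 39 -> 44 -> -176
  13 -> -13 -> -5 -> 4 -> 9 -> -36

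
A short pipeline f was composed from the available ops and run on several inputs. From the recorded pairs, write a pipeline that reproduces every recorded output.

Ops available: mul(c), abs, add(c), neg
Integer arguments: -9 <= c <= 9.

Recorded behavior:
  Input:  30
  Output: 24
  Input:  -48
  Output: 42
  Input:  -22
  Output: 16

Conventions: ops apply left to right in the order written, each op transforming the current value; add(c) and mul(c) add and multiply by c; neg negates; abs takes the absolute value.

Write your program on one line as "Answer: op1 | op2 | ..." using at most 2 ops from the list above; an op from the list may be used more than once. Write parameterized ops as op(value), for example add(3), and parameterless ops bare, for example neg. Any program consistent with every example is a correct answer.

abs | add(-6)

Check, running the answer program on each example:
  30 -> 30 -> 24
  -48 -> 48 -> 42
  -22 -> 22 -> 16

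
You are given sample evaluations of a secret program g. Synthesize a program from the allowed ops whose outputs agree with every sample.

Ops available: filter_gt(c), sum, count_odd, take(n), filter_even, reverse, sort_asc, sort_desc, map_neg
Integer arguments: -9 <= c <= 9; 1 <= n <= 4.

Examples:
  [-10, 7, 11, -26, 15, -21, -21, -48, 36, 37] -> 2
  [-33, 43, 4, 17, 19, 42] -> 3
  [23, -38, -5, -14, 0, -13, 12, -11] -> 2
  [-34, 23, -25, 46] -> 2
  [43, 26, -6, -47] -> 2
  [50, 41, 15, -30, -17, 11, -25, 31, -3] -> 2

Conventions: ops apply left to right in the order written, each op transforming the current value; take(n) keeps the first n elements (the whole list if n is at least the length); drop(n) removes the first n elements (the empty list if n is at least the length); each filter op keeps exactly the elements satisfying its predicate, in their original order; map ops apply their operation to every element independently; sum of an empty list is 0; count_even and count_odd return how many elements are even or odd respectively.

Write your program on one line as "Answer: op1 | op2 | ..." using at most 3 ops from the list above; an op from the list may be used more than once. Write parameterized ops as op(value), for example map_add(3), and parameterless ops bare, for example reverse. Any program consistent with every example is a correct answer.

take(4) | count_odd

Check, running the answer program on each example:
  [-10, 7, 11, -26, 15, -21, -21, -48, 36, 37] -> [-10, 7, 11, -26] -> 2
  [-33, 43, 4, 17, 19, 42] -> [-33, 43, 4, 17] -> 3
  [23, -38, -5, -14, 0, -13, 12, -11] -> [23, -38, -5, -14] -> 2
  [-34, 23, -25, 46] -> [-34, 23, -25, 46] -> 2
  [43, 26, -6, -47] -> [43, 26, -6, -47] -> 2
  [50, 41, 15, -30, -17, 11, -25, 31, -3] -> [50, 41, 15, -30] -> 2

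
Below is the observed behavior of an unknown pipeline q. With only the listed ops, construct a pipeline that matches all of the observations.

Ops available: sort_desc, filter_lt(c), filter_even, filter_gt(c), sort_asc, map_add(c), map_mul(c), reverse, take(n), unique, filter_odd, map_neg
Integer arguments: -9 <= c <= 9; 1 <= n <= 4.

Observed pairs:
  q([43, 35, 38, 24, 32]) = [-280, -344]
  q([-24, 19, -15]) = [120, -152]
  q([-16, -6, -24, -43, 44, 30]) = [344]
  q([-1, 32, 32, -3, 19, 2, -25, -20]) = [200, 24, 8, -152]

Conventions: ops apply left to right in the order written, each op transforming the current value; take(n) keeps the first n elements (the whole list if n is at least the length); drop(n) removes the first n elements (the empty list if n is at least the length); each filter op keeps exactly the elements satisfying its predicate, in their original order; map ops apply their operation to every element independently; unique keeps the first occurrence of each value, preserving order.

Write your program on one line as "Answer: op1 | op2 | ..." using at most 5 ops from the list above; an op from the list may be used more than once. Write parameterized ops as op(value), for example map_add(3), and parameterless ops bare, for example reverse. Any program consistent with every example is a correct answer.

sort_asc | filter_odd | reverse | map_mul(-8) | reverse

Check, running the answer program on each example:
  [43, 35, 38, 24, 32] -> [24, 32, 35, 38, 43] -> [35, 43] -> [43, 35] -> [-344, -280] -> [-280, -344]
  [-24, 19, -15] -> [-24, -15, 19] -> [-15, 19] -> [19, -15] -> [-152, 120] -> [120, -152]
  [-16, -6, -24, -43, 44, 30] -> [-43, -24, -16, -6, 30, 44] -> [-43] -> [-43] -> [344] -> [344]
  [-1, 32, 32, -3, 19, 2, -25, -20] -> [-25, -20, -3, -1, 2, 19, 32, 32] -> [-25, -3, -1, 19] -> [19, -1, -3, -25] -> [-152, 8, 24, 200] -> [200, 24, 8, -152]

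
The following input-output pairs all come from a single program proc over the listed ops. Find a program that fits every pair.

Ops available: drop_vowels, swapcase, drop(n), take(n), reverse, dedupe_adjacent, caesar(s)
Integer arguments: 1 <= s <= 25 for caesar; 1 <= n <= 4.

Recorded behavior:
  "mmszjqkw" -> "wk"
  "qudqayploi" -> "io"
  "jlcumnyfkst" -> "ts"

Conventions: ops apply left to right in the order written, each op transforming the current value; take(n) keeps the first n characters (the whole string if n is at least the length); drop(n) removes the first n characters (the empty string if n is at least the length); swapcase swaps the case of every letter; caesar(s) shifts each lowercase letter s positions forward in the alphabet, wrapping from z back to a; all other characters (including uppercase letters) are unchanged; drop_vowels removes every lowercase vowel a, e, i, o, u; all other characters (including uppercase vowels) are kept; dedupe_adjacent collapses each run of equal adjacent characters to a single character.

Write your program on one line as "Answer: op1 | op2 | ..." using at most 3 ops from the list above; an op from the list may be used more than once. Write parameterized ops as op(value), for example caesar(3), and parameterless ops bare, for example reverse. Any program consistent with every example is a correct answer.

reverse | take(2)

Check, running the answer program on each example:
  "mmszjqkw" -> "wkqjzsmm" -> "wk"
  "qudqayploi" -> "iolpyaqduq" -> "io"
  "jlcumnyfkst" -> "tskfynmuclj" -> "ts"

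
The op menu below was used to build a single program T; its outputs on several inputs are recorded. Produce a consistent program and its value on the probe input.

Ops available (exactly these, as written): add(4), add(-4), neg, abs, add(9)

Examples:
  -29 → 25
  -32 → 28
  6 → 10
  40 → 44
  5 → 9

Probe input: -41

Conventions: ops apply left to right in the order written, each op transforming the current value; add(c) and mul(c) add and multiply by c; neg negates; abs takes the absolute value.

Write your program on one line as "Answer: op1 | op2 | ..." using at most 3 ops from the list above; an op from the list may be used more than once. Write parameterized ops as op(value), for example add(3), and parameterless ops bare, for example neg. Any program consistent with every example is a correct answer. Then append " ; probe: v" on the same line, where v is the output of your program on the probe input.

add(4) | neg | abs ; probe: 37

Check, running the answer program on each example:
  -29 -> -25 -> 25 -> 25
  -32 -> -28 -> 28 -> 28
  6 -> 10 -> -10 -> 10
  40 -> 44 -> -44 -> 44
  5 -> 9 -> -9 -> 9
  probe: -41 -> -37 -> 37 -> 37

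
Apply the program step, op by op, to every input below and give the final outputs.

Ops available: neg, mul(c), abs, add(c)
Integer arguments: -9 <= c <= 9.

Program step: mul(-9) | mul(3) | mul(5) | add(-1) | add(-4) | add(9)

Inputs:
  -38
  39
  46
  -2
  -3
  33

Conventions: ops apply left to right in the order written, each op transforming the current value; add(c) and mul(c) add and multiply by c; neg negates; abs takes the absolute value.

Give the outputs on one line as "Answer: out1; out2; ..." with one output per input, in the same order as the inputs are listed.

Execution, op by op:
  -38 -> 342 -> 1026 -> 5130 -> 5129 -> 5125 -> 5134
  39 -> -351 -> -1053 -> -5265 -> -5266 -> -5270 -> -5261
  46 -> -414 -> -1242 -> -6210 -> -6211 -> -6215 -> -6206
  -2 -> 18 -> 54 -> 270 -> 269 -> 265 -> 274
  -3 -> 27 -> 81 -> 405 -> 404 -> 400 -> 409
  33 -> -297 -> -891 -> -4455 -> -4456 -> -4460 -> -4451

5134; -5261; -6206; 274; 409; -4451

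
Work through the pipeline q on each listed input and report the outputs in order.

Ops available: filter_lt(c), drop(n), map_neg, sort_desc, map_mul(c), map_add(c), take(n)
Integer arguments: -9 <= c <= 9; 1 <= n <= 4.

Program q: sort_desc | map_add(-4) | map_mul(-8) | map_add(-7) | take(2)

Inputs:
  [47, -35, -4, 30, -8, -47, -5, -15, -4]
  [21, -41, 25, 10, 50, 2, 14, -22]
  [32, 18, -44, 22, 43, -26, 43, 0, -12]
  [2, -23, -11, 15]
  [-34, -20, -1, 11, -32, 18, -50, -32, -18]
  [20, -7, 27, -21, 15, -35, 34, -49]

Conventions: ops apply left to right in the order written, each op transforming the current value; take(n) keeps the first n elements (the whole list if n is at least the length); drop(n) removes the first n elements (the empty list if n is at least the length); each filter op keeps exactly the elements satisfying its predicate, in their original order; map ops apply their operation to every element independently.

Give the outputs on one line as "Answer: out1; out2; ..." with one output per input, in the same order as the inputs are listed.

Execution, op by op:
  [47, -35, -4, 30, -8, -47, -5, -15, -4] -> [47, 30, -4, -4, -5, -8, -15, -35, -47] -> [43, 26, -8, -8, -9, -12, -19, -39, -51] -> [-344, -208, 64, 64, 72, 96, 152, 312, 408] -> [-351, -215, 57, 57, 65, 89, 145, 305, 401] -> [-351, -215]
  [21, -41, 25, 10, 50, 2, 14, -22] -> [50, 25, 21, 14, 10, 2, -22, -41] -> [46, 21, 17, 10, 6, -2, -26, -45] -> [-368, -168, -136, -80, -48, 16, 208, 360] -> [-375, -175, -143, -87, -55, 9, 201, 353] -> [-375, -175]
  [32, 18, -44, 22, 43, -26, 43, 0, -12] -> [43, 43, 32, 22, 18, 0, -12, -26, -44] -> [39, 39, 28, 18, 14, -4, -16, -30, -48] -> [-312, -312, -224, -144, -112, 32, 128, 240, 384] -> [-319, -319, -231, -151, -119, 25, 121, 233, 377] -> [-319, -319]
  [2, -23, -11, 15] -> [15, 2, -11, -23] -> [11, -2, -15, -27] -> [-88, 16, 120, 216] -> [-95, 9, 113, 209] -> [-95, 9]
  [-34, -20, -1, 11, -32, 18, -50, -32, -18] -> [18, 11, -1, -18, -20, -32, -32, -34, -50] -> [14, 7, -5, -22, -24, -36, -36, -38, -54] -> [-112, -56, 40, 176, 192, 288, 288, 304, 432] -> [-119, -63, 33, 169, 185, 281, 281, 297, 425] -> [-119, -63]
  [20, -7, 27, -21, 15, -35, 34, -49] -> [34, 27, 20, 15, -7, -21, -35, -49] -> [30, 23, 16, 11, -11, -25, -39, -53] -> [-240, -184, -128, -88, 88, 200, 312, 424] -> [-247, -191, -135, -95, 81, 193, 305, 417] -> [-247, -191]

[-351, -215]; [-375, -175]; [-319, -319]; [-95, 9]; [-119, -63]; [-247, -191]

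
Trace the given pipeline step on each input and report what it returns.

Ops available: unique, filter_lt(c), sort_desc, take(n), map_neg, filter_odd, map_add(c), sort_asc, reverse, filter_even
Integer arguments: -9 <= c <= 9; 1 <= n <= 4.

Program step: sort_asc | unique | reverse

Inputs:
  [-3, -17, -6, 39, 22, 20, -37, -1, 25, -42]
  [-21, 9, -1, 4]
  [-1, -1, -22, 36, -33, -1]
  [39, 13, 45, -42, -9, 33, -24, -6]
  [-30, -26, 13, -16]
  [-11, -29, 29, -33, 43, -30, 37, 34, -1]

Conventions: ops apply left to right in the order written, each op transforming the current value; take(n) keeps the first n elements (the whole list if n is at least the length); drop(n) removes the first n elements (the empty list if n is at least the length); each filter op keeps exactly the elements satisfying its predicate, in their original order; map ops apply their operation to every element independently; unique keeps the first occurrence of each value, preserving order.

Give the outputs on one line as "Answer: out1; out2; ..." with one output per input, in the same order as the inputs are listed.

[39, 25, 22, 20, -1, -3, -6, -17, -37, -42]; [9, 4, -1, -21]; [36, -1, -22, -33]; [45, 39, 33, 13, -6, -9, -24, -42]; [13, -16, -26, -30]; [43, 37, 34, 29, -1, -11, -29, -30, -33]

Execution, op by op:
  [-3, -17, -6, 39, 22, 20, -37, -1, 25, -42] -> [-42, -37, -17, -6, -3, -1, 20, 22, 25, 39] -> [-42, -37, -17, -6, -3, -1, 20, 22, 25, 39] -> [39, 25, 22, 20, -1, -3, -6, -17, -37, -42]
  [-21, 9, -1, 4] -> [-21, -1, 4, 9] -> [-21, -1, 4, 9] -> [9, 4, -1, -21]
  [-1, -1, -22, 36, -33, -1] -> [-33, -22, -1, -1, -1, 36] -> [-33, -22, -1, 36] -> [36, -1, -22, -33]
  [39, 13, 45, -42, -9, 33, -24, -6] -> [-42, -24, -9, -6, 13, 33, 39, 45] -> [-42, -24, -9, -6, 13, 33, 39, 45] -> [45, 39, 33, 13, -6, -9, -24, -42]
  [-30, -26, 13, -16] -> [-30, -26, -16, 13] -> [-30, -26, -16, 13] -> [13, -16, -26, -30]
  [-11, -29, 29, -33, 43, -30, 37, 34, -1] -> [-33, -30, -29, -11, -1, 29, 34, 37, 43] -> [-33, -30, -29, -11, -1, 29, 34, 37, 43] -> [43, 37, 34, 29, -1, -11, -29, -30, -33]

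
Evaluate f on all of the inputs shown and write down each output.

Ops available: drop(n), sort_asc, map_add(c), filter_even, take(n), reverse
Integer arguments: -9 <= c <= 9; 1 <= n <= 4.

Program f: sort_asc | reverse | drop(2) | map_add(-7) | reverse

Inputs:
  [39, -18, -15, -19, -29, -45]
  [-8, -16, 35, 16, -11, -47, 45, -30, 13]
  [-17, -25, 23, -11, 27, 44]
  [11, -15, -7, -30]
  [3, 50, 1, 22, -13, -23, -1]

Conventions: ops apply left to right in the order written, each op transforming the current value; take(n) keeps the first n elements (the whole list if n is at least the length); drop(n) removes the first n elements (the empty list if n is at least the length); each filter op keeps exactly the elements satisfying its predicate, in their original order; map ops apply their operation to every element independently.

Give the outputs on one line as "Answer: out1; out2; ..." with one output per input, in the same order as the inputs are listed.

Execution, op by op:
  [39, -18, -15, -19, -29, -45] -> [-45, -29, -19, -18, -15, 39] -> [39, -15, -18, -19, -29, -45] -> [-18, -19, -29, -45] -> [-25, -26, -36, -52] -> [-52, -36, -26, -25]
  [-8, -16, 35, 16, -11, -47, 45, -30, 13] -> [-47, -30, -16, -11, -8, 13, 16, 35, 45] -> [45, 35, 16, 13, -8, -11, -16, -30, -47] -> [16, 13, -8, -11, -16, -30, -47] -> [9, 6, -15, -18, -23, -37, -54] -> [-54, -37, -23, -18, -15, 6, 9]
  [-17, -25, 23, -11, 27, 44] -> [-25, -17, -11, 23, 27, 44] -> [44, 27, 23, -11, -17, -25] -> [23, -11, -17, -25] -> [16, -18, -24, -32] -> [-32, -24, -18, 16]
  [11, -15, -7, -30] -> [-30, -15, -7, 11] -> [11, -7, -15, -30] -> [-15, -30] -> [-22, -37] -> [-37, -22]
  [3, 50, 1, 22, -13, -23, -1] -> [-23, -13, -1, 1, 3, 22, 50] -> [50, 22, 3, 1, -1, -13, -23] -> [3, 1, -1, -13, -23] -> [-4, -6, -8, -20, -30] -> [-30, -20, -8, -6, -4]

[-52, -36, -26, -25]; [-54, -37, -23, -18, -15, 6, 9]; [-32, -24, -18, 16]; [-37, -22]; [-30, -20, -8, -6, -4]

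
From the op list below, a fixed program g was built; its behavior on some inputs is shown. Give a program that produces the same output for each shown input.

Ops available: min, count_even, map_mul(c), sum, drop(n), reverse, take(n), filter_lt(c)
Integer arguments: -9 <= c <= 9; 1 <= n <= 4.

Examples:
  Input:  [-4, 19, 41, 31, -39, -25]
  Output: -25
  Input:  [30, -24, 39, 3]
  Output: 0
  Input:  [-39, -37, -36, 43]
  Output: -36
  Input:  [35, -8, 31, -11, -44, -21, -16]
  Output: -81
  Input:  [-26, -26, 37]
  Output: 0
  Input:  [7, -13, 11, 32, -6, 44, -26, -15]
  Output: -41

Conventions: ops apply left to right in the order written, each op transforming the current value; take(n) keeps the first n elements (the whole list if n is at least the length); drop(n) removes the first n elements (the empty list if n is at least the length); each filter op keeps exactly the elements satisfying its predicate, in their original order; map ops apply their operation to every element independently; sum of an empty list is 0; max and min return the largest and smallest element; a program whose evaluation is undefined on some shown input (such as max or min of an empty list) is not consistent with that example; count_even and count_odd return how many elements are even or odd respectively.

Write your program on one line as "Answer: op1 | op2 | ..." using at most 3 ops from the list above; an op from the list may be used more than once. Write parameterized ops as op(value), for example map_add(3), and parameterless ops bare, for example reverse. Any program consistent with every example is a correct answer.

filter_lt(6) | drop(2) | sum

Check, running the answer program on each example:
  [-4, 19, 41, 31, -39, -25] -> [-4, -39, -25] -> [-25] -> -25
  [30, -24, 39, 3] -> [-24, 3] -> [] -> 0
  [-39, -37, -36, 43] -> [-39, -37, -36] -> [-36] -> -36
  [35, -8, 31, -11, -44, -21, -16] -> [-8, -11, -44, -21, -16] -> [-44, -21, -16] -> -81
  [-26, -26, 37] -> [-26, -26] -> [] -> 0
  [7, -13, 11, 32, -6, 44, -26, -15] -> [-13, -6, -26, -15] -> [-26, -15] -> -41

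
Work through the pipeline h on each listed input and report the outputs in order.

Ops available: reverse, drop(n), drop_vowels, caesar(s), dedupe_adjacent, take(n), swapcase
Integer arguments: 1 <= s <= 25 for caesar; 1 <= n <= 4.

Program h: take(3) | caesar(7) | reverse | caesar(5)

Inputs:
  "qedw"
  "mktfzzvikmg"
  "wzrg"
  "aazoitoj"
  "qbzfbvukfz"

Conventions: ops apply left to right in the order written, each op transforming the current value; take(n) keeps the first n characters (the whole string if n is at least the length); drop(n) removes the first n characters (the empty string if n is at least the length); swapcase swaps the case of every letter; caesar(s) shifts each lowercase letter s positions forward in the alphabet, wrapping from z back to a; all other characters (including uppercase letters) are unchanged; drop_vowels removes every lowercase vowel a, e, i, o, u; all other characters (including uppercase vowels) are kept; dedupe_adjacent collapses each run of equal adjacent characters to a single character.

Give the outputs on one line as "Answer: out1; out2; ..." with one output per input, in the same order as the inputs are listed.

"pqc"; "fwy"; "dli"; "lmm"; "lnc"

Execution, op by op:
  "qedw" -> "qed" -> "xlk" -> "klx" -> "pqc"
  "mktfzzvikmg" -> "mkt" -> "tra" -> "art" -> "fwy"
  "wzrg" -> "wzr" -> "dgy" -> "ygd" -> "dli"
  "aazoitoj" -> "aaz" -> "hhg" -> "ghh" -> "lmm"
  "qbzfbvukfz" -> "qbz" -> "xig" -> "gix" -> "lnc"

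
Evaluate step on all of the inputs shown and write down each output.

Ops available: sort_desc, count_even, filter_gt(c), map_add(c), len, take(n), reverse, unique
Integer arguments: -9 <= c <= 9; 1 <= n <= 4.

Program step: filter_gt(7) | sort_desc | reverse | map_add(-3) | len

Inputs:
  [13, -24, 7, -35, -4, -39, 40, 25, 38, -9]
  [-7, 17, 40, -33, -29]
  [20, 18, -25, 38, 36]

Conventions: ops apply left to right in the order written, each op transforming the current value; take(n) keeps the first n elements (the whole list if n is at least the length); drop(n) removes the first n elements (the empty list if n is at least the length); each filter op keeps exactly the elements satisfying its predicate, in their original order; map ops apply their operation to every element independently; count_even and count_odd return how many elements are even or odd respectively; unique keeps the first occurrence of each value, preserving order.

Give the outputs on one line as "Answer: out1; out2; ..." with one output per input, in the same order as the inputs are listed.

Execution, op by op:
  [13, -24, 7, -35, -4, -39, 40, 25, 38, -9] -> [13, 40, 25, 38] -> [40, 38, 25, 13] -> [13, 25, 38, 40] -> [10, 22, 35, 37] -> 4
  [-7, 17, 40, -33, -29] -> [17, 40] -> [40, 17] -> [17, 40] -> [14, 37] -> 2
  [20, 18, -25, 38, 36] -> [20, 18, 38, 36] -> [38, 36, 20, 18] -> [18, 20, 36, 38] -> [15, 17, 33, 35] -> 4

4; 2; 4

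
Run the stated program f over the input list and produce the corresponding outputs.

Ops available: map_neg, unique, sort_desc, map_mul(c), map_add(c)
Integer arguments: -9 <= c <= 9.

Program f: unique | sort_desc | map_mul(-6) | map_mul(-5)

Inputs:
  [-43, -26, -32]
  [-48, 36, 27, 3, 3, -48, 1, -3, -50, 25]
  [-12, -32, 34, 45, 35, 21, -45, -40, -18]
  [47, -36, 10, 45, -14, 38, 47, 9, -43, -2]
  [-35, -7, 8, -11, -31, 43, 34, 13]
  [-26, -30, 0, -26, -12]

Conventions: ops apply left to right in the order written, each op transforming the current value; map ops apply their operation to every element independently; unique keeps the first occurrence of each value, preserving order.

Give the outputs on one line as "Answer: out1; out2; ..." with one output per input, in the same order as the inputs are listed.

[-780, -960, -1290]; [1080, 810, 750, 90, 30, -90, -1440, -1500]; [1350, 1050, 1020, 630, -360, -540, -960, -1200, -1350]; [1410, 1350, 1140, 300, 270, -60, -420, -1080, -1290]; [1290, 1020, 390, 240, -210, -330, -930, -1050]; [0, -360, -780, -900]

Execution, op by op:
  [-43, -26, -32] -> [-43, -26, -32] -> [-26, -32, -43] -> [156, 192, 258] -> [-780, -960, -1290]
  [-48, 36, 27, 3, 3, -48, 1, -3, -50, 25] -> [-48, 36, 27, 3, 1, -3, -50, 25] -> [36, 27, 25, 3, 1, -3, -48, -50] -> [-216, -162, -150, -18, -6, 18, 288, 300] -> [1080, 810, 750, 90, 30, -90, -1440, -1500]
  [-12, -32, 34, 45, 35, 21, -45, -40, -18] -> [-12, -32, 34, 45, 35, 21, -45, -40, -18] -> [45, 35, 34, 21, -12, -18, -32, -40, -45] -> [-270, -210, -204, -126, 72, 108, 192, 240, 270] -> [1350, 1050, 1020, 630, -360, -540, -960, -1200, -1350]
  [47, -36, 10, 45, -14, 38, 47, 9, -43, -2] -> [47, -36, 10, 45, -14, 38, 9, -43, -2] -> [47, 45, 38, 10, 9, -2, -14, -36, -43] -> [-282, -270, -228, -60, -54, 12, 84, 216, 258] -> [1410, 1350, 1140, 300, 270, -60, -420, -1080, -1290]
  [-35, -7, 8, -11, -31, 43, 34, 13] -> [-35, -7, 8, -11, -31, 43, 34, 13] -> [43, 34, 13, 8, -7, -11, -31, -35] -> [-258, -204, -78, -48, 42, 66, 186, 210] -> [1290, 1020, 390, 240, -210, -330, -930, -1050]
  [-26, -30, 0, -26, -12] -> [-26, -30, 0, -12] -> [0, -12, -26, -30] -> [0, 72, 156, 180] -> [0, -360, -780, -900]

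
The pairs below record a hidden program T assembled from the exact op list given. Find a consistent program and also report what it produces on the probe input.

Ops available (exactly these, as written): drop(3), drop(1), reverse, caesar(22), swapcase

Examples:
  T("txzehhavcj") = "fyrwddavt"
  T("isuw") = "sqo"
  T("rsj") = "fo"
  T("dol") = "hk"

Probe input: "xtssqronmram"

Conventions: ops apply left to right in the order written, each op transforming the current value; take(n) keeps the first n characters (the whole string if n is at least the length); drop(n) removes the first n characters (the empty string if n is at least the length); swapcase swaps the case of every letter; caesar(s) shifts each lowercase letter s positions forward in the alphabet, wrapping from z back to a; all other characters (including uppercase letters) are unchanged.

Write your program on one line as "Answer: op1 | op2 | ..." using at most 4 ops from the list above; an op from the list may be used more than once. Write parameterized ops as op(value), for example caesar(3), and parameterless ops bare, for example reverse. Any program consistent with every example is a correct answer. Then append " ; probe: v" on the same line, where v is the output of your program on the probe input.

drop(1) | caesar(22) | reverse ; probe: "iwnijknmoop"

Check, running the answer program on each example:
  "txzehhavcj" -> "xzehhavcj" -> "tvaddwryf" -> "fyrwddavt"
  "isuw" -> "suw" -> "oqs" -> "sqo"
  "rsj" -> "sj" -> "of" -> "fo"
  "dol" -> "ol" -> "kh" -> "hk"
  probe: "xtssqronmram" -> "tssqronmram" -> "poomnkjinwi" -> "iwnijknmoop"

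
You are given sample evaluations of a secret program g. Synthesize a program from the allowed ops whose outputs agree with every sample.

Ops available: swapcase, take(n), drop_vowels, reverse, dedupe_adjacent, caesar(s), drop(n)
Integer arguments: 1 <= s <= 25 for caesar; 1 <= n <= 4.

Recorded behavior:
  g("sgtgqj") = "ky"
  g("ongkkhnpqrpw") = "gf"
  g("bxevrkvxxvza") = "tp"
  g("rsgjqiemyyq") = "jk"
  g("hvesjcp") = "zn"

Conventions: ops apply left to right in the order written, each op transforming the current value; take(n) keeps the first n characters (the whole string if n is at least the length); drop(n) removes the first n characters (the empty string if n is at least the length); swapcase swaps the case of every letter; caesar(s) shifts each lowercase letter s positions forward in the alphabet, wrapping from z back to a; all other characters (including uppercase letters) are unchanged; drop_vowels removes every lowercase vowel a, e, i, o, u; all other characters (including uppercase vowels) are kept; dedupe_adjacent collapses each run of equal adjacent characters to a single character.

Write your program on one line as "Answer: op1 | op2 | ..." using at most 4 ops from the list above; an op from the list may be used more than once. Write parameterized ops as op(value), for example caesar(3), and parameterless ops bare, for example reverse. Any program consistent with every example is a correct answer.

caesar(18) | dedupe_adjacent | take(2)

Check, running the answer program on each example:
  "sgtgqj" -> "kylyib" -> "kylyib" -> "ky"
  "ongkkhnpqrpw" -> "gfycczfhijho" -> "gfyczfhijho" -> "gf"
  "bxevrkvxxvza" -> "tpwnjcnppnrs" -> "tpwnjcnpnrs" -> "tp"
  "rsgjqiemyyq" -> "jkybiaweqqi" -> "jkybiaweqi" -> "jk"
  "hvesjcp" -> "znwkbuh" -> "znwkbuh" -> "zn"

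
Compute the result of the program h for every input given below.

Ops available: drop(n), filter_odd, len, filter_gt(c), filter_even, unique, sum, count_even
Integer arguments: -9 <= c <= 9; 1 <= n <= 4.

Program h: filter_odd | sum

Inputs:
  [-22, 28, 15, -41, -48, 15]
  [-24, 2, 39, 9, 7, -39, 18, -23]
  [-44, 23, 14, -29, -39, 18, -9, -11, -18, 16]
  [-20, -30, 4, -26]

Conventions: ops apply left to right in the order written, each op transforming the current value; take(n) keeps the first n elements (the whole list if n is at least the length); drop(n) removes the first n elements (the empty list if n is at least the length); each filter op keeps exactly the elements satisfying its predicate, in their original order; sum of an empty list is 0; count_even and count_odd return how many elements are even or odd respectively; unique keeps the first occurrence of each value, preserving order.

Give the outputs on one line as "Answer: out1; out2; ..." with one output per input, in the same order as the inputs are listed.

-11; -7; -65; 0

Execution, op by op:
  [-22, 28, 15, -41, -48, 15] -> [15, -41, 15] -> -11
  [-24, 2, 39, 9, 7, -39, 18, -23] -> [39, 9, 7, -39, -23] -> -7
  [-44, 23, 14, -29, -39, 18, -9, -11, -18, 16] -> [23, -29, -39, -9, -11] -> -65
  [-20, -30, 4, -26] -> [] -> 0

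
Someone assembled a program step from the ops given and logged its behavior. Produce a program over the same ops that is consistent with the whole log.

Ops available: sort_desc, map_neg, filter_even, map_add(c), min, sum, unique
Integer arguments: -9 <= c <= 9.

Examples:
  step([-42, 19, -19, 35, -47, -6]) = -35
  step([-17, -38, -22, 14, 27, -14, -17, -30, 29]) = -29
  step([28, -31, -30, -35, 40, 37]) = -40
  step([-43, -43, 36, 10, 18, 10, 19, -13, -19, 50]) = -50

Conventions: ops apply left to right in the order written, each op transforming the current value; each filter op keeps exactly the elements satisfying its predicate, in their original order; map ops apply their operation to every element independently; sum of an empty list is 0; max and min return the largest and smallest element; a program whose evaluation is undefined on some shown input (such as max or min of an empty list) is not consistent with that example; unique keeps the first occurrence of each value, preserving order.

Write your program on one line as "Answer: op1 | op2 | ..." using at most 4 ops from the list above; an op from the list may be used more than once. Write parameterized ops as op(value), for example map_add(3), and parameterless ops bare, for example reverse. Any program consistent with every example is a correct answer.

sort_desc | map_neg | min

Check, running the answer program on each example:
  [-42, 19, -19, 35, -47, -6] -> [35, 19, -6, -19, -42, -47] -> [-35, -19, 6, 19, 42, 47] -> -35
  [-17, -38, -22, 14, 27, -14, -17, -30, 29] -> [29, 27, 14, -14, -17, -17, -22, -30, -38] -> [-29, -27, -14, 14, 17, 17, 22, 30, 38] -> -29
  [28, -31, -30, -35, 40, 37] -> [40, 37, 28, -30, -31, -35] -> [-40, -37, -28, 30, 31, 35] -> -40
  [-43, -43, 36, 10, 18, 10, 19, -13, -19, 50] -> [50, 36, 19, 18, 10, 10, -13, -19, -43, -43] -> [-50, -36, -19, -18, -10, -10, 13, 19, 43, 43] -> -50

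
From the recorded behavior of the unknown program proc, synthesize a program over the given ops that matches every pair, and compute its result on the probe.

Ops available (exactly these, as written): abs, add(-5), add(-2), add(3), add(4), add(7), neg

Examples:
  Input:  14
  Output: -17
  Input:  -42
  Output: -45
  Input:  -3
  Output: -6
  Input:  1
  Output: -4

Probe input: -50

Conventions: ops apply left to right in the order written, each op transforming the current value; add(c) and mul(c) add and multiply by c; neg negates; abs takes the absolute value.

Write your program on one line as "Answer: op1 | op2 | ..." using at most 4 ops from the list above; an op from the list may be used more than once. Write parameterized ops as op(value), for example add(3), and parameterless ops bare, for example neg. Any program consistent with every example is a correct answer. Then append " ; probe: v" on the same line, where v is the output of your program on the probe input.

abs | add(3) | neg ; probe: -53

Check, running the answer program on each example:
  14 -> 14 -> 17 -> -17
  -42 -> 42 -> 45 -> -45
  -3 -> 3 -> 6 -> -6
  1 -> 1 -> 4 -> -4
  probe: -50 -> 50 -> 53 -> -53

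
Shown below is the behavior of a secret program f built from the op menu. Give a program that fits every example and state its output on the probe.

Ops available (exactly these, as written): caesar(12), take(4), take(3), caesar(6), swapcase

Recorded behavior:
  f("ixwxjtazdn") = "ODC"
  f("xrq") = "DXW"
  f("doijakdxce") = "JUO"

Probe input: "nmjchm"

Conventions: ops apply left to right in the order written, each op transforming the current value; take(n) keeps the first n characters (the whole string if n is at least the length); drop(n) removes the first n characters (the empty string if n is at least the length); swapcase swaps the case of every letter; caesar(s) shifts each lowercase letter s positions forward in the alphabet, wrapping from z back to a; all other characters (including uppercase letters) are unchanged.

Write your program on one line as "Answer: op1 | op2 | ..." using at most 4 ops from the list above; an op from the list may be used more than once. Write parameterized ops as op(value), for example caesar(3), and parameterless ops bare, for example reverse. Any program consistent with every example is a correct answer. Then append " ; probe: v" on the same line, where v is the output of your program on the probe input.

caesar(6) | swapcase | take(3) ; probe: "TSP"

Check, running the answer program on each example:
  "ixwxjtazdn" -> "odcdpzgfjt" -> "ODCDPZGFJT" -> "ODC"
  "xrq" -> "dxw" -> "DXW" -> "DXW"
  "doijakdxce" -> "juopgqjdik" -> "JUOPGQJDIK" -> "JUO"
  probe: "nmjchm" -> "tspins" -> "TSPINS" -> "TSP"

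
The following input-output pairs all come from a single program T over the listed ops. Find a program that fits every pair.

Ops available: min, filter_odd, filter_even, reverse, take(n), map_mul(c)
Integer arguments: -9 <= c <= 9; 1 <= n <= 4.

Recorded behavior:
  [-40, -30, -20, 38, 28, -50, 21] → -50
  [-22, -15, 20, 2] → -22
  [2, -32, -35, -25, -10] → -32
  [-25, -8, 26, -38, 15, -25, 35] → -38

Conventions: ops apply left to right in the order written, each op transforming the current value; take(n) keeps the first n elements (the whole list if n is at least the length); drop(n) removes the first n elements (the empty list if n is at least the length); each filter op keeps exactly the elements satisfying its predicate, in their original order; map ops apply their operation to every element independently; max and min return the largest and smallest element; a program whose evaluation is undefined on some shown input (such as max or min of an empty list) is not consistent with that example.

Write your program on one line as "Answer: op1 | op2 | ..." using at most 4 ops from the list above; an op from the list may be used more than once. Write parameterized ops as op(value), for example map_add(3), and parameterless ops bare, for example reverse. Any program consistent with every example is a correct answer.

reverse | filter_even | reverse | min

Check, running the answer program on each example:
  [-40, -30, -20, 38, 28, -50, 21] -> [21, -50, 28, 38, -20, -30, -40] -> [-50, 28, 38, -20, -30, -40] -> [-40, -30, -20, 38, 28, -50] -> -50
  [-22, -15, 20, 2] -> [2, 20, -15, -22] -> [2, 20, -22] -> [-22, 20, 2] -> -22
  [2, -32, -35, -25, -10] -> [-10, -25, -35, -32, 2] -> [-10, -32, 2] -> [2, -32, -10] -> -32
  [-25, -8, 26, -38, 15, -25, 35] -> [35, -25, 15, -38, 26, -8, -25] -> [-38, 26, -8] -> [-8, 26, -38] -> -38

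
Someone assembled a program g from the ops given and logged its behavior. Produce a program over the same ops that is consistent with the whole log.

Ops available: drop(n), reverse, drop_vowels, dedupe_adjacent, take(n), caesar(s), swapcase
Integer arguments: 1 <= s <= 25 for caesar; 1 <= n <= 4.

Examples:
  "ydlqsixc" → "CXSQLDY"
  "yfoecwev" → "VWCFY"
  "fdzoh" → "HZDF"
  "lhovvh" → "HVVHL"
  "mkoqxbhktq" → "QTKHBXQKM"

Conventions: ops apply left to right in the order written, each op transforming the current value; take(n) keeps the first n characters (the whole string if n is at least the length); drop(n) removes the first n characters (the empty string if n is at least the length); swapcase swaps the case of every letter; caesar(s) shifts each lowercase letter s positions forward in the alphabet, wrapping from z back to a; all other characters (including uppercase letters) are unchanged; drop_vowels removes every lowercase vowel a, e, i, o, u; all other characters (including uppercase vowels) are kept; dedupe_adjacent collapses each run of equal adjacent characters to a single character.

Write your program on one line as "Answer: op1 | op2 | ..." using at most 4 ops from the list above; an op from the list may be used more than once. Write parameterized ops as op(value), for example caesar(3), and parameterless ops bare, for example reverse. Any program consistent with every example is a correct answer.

drop_vowels | reverse | swapcase

Check, running the answer program on each example:
  "ydlqsixc" -> "ydlqsxc" -> "cxsqldy" -> "CXSQLDY"
  "yfoecwev" -> "yfcwv" -> "vwcfy" -> "VWCFY"
  "fdzoh" -> "fdzh" -> "hzdf" -> "HZDF"
  "lhovvh" -> "lhvvh" -> "hvvhl" -> "HVVHL"
  "mkoqxbhktq" -> "mkqxbhktq" -> "qtkhbxqkm" -> "QTKHBXQKM"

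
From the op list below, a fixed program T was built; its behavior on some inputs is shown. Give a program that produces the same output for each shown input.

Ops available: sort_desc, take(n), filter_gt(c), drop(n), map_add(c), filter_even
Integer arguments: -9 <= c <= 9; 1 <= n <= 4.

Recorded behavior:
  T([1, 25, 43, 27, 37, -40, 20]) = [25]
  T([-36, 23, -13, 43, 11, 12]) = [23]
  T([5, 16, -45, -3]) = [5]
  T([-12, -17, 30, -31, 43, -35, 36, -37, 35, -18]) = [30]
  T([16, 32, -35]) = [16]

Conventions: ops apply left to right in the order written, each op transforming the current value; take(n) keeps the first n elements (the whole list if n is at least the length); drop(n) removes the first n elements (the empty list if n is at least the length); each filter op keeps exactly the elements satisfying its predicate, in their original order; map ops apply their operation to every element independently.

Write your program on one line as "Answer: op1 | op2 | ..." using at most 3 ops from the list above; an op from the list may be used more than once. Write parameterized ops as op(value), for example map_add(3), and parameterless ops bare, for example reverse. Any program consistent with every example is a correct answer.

filter_gt(2) | take(1)

Check, running the answer program on each example:
  [1, 25, 43, 27, 37, -40, 20] -> [25, 43, 27, 37, 20] -> [25]
  [-36, 23, -13, 43, 11, 12] -> [23, 43, 11, 12] -> [23]
  [5, 16, -45, -3] -> [5, 16] -> [5]
  [-12, -17, 30, -31, 43, -35, 36, -37, 35, -18] -> [30, 43, 36, 35] -> [30]
  [16, 32, -35] -> [16, 32] -> [16]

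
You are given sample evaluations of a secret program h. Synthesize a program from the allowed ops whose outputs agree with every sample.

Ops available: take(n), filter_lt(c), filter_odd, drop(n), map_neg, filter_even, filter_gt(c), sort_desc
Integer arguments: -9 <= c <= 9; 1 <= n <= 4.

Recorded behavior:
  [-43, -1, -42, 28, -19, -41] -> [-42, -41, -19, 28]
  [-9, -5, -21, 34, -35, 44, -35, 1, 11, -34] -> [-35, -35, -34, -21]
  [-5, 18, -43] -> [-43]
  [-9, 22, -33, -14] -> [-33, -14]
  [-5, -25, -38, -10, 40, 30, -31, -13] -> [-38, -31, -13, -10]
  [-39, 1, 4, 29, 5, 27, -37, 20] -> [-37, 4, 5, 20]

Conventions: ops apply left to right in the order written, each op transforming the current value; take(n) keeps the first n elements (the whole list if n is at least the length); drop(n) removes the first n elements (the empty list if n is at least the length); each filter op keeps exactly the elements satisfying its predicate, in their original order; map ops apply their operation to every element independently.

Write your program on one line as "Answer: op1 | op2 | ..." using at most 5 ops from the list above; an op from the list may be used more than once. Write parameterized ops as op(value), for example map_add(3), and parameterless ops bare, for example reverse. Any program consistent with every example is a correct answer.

map_neg | drop(2) | sort_desc | map_neg | take(4)

Check, running the answer program on each example:
  [-43, -1, -42, 28, -19, -41] -> [43, 1, 42, -28, 19, 41] -> [42, -28, 19, 41] -> [42, 41, 19, -28] -> [-42, -41, -19, 28] -> [-42, -41, -19, 28]
  [-9, -5, -21, 34, -35, 44, -35, 1, 11, -34] -> [9, 5, 21, -34, 35, -44, 35, -1, -11, 34] -> [21, -34, 35, -44, 35, -1, -11, 34] -> [35, 35, 34, 21, -1, -11, -34, -44] -> [-35, -35, -34, -21, 1, 11, 34, 44] -> [-35, -35, -34, -21]
  [-5, 18, -43] -> [5, -18, 43] -> [43] -> [43] -> [-43] -> [-43]
  [-9, 22, -33, -14] -> [9, -22, 33, 14] -> [33, 14] -> [33, 14] -> [-33, -14] -> [-33, -14]
  [-5, -25, -38, -10, 40, 30, -31, -13] -> [5, 25, 38, 10, -40, -30, 31, 13] -> [38, 10, -40, -30, 31, 13] -> [38, 31, 13, 10, -30, -40] -> [-38, -31, -13, -10, 30, 40] -> [-38, -31, -13, -10]
  [-39, 1, 4, 29, 5, 27, -37, 20] -> [39, -1, -4, -29, -5, -27, 37, -20] -> [-4, -29, -5, -27, 37, -20] -> [37, -4, -5, -20, -27, -29] -> [-37, 4, 5, 20, 27, 29] -> [-37, 4, 5, 20]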